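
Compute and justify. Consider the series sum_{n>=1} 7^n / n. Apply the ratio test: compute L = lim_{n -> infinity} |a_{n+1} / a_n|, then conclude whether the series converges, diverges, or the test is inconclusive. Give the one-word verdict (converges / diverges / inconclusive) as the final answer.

Let a_n denote the general term. Form the ratio a_{n+1}/a_n and simplify:
a_{n+1}/a_n = 7*n/(n + 1)
Take the limit as n -> infinity: L = 7.
Since L = 7 > 1 (or L = infinity), the ratio test implies the series diverges.

diverges


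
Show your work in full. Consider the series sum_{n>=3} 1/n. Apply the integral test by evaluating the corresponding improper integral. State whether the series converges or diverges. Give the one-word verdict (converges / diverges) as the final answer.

Let f(x) = 1/x. Then f is positive, continuous, and decreasing on [3, infinity), so the integral test applies.
Compute the improper integral int_{3}^infinity f(x) dx:
  antiderivative F(x) = log(x).
  As x -> infinity, log(x) -> infinity.
  So int = infinity - log(3) = infinity. By the integral test, the series diverges.

diverges


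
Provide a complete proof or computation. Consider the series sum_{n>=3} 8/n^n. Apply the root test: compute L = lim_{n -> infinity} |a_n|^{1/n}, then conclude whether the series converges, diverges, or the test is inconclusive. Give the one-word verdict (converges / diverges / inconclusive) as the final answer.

Let a_n denote the general term. Form |a_n|^(1/n) and simplify:
|a_n|^(1/n) = 2^(3/n)/n
Take the limit as n -> infinity: L = 0.
Since L = 0 < 1, the root test implies convergence.

converges


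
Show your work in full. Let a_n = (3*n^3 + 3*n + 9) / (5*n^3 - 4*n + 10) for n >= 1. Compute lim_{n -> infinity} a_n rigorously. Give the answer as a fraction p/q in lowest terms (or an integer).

Divide numerator and denominator by n^3, the highest power:
numerator / n^3 = 3 + 3/n^2 + 9/n^3
denominator / n^3 = 5 - 4/n^2 + 10/n^3
As n -> infinity, all terms of the form c/n^k (k >= 1) tend to 0.
So numerator / n^3 -> 3 and denominator / n^3 -> 5.
Therefore lim a_n = 3/5.

3/5


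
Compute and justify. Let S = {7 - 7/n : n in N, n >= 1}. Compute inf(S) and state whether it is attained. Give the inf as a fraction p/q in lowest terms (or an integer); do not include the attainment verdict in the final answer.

Analysis:
- Values: 0, 7/2, 14/3, 21/4, ... strictly increasing.
- Minimum is 0 (n=1); inf = 0 (attained).
- 7 - 7/n -> 7 from below; sup = 7, not attained.
Conclusion: inf(S) = 0, attained in S.

0


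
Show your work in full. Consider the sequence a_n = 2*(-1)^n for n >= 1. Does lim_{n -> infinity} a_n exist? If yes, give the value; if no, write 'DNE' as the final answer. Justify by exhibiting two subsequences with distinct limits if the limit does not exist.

Examine the behaviour of a_n along subsequences.
Even-n subsequence a_{2k} = 2 -> 2. Odd-n subsequence a_{2k+1} = -2 -> -2.
Since these two subsequential limits are 2 and -2, distinct, the full sequence cannot converge (a convergent sequence has all subsequences tending to the same limit). So lim a_n does not exist.

DNE


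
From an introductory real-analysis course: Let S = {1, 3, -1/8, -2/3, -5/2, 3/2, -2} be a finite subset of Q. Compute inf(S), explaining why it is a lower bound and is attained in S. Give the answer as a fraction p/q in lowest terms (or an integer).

S is finite, so inf(S) = min(S).
Sorted increasing:
-5/2, -2, -2/3, -1/8, 1, 3/2, 3
The extremum is -5/2.
For every x in S, x >= -5/2. And -5/2 is in S, so it is attained.
Therefore inf(S) = -5/2.

-5/2


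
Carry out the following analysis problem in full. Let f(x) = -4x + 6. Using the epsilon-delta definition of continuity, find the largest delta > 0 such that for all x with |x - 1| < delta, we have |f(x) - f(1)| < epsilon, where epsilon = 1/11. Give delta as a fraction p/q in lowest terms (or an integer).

We compute f(1) = -4*(1) + 6 = 2.
|f(x) - f(1)| = |-4x + 6 - (2)| = |-4(x - 1)| = 4|x - 1|.
We need 4|x - 1| < 1/11, i.e. |x - 1| < 1/11 / 4 = 1/44.
So any delta <= 1/44 works. Conversely, if delta > 1/44, then x = 1 + 1/44 satisfies |x - 1| = 1/44 < delta but |f(x) - f(1)| = 4 * 1/44 = 1/11, which is not < 1/11; so no larger delta works.
Hence the largest such delta is 1/44.

1/44


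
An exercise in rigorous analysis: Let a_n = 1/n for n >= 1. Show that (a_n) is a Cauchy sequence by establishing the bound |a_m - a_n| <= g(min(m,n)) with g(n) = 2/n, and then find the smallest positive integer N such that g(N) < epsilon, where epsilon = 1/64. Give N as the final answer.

For any m, n >= 1, by the triangle inequality:
|a_m - a_n| = |1/m - 1/n| <= 1/m + 1/n <= 2/min(m,n).
So g(n) = 2/n bounds the Cauchy difference. Since g(n) -> 0, (a_n) is Cauchy.
Now solve g(N) < 1/64: 2/N < 1/64 <=> N > 2 / (1/64) = 128.
The smallest integer strictly greater than 128 is N = 129.
Check: g(129) = 2/129 = 2/129 < 1/64; g(128) = 1/64 >= 1/64. So N = 129.

129


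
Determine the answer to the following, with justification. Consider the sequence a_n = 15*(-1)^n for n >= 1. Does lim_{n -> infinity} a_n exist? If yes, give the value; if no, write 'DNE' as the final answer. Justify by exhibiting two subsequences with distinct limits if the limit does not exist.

Examine the behaviour of a_n along subsequences.
Even-n subsequence a_{2k} = 15 -> 15. Odd-n subsequence a_{2k+1} = -15 -> -15.
Since these two subsequential limits are 15 and -15, distinct, the full sequence cannot converge (a convergent sequence has all subsequences tending to the same limit). So lim a_n does not exist.

DNE


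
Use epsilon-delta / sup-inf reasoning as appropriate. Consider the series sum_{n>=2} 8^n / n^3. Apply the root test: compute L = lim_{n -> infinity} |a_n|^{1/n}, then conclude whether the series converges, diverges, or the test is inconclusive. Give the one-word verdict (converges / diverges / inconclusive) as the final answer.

Let a_n denote the general term. Form |a_n|^(1/n) and simplify:
|a_n|^(1/n) = 8/n^(3/n)
Take the limit as n -> infinity: L = 8.
Since L = 8 > 1, the root test implies divergence.

diverges


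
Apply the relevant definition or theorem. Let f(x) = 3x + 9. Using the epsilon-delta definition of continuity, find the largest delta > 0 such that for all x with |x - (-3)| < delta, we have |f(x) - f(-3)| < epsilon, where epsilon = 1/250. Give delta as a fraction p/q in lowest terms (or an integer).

We compute f(-3) = 3*(-3) + 9 = 0.
|f(x) - f(-3)| = |3x + 9 - (0)| = |3(x - (-3))| = 3|x - (-3)|.
We need 3|x - (-3)| < 1/250, i.e. |x - (-3)| < 1/250 / 3 = 1/750.
So any delta <= 1/750 works. Conversely, if delta > 1/750, then x = -3 + 1/750 satisfies |x - (-3)| = 1/750 < delta but |f(x) - f(-3)| = 3 * 1/750 = 1/250, which is not < 1/250; so no larger delta works.
Hence the largest such delta is 1/750.

1/750


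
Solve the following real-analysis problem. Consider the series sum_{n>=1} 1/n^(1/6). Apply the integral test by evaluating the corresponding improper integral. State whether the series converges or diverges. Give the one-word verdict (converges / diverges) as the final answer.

Let f(x) = x^(-1/6). Then f is positive, continuous, and decreasing on [1, infinity), so the integral test applies.
Compute the improper integral int_{1}^infinity f(x) dx:
  antiderivative F(x) = 6*x^(5/6)/5.
  As x -> infinity, F(x) -> infinity (since p = 1/6 < 1).
  So the integral diverges. By the integral test, the series diverges.

diverges


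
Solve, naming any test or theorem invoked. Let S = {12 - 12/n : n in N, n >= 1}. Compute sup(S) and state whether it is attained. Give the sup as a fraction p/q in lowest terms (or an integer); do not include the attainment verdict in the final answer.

Analysis:
- Values: 0, 6, 8, 9, ... strictly increasing.
- Minimum is 0 (n=1); inf = 0 (attained).
- 12 - 12/n -> 12 from below; sup = 12, not attained.
Conclusion: sup(S) = 12, not attained in S.

12


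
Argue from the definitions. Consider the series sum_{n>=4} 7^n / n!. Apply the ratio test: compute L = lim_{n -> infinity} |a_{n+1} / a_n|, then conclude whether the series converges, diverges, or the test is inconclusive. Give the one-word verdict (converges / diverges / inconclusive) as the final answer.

Let a_n denote the general term. Form the ratio a_{n+1}/a_n and simplify:
a_{n+1}/a_n = 7/(n + 1)
Take the limit as n -> infinity: L = 0.
Since L = 0 < 1, the ratio test implies the series converges.

converges


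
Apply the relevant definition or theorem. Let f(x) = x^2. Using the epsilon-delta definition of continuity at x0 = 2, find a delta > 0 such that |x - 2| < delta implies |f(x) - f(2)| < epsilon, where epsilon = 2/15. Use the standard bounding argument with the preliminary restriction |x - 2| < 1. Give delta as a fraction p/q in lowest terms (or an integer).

Factor: |x^2 - (2)^2| = |x - 2| * |x + 2|.
Impose |x - 2| < 1 first. Then |x + 2| = |(x - 2) + 2*(2)| <= |x - 2| + 2*|2| < 1 + 4 = 5.
So |x^2 - (2)^2| < delta * 5.
We need delta * 5 <= 2/15, i.e. delta <= 2/15/5 = 2/75.
Since 2/75 < 1, this is tighter than 1; take delta = 2/75.
So delta = 2/75 works.

2/75


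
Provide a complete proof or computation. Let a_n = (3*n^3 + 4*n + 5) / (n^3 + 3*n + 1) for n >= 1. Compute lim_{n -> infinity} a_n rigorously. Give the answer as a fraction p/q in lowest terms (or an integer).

Divide numerator and denominator by n^3, the highest power:
numerator / n^3 = 3 + 4/n^2 + 5/n^3
denominator / n^3 = 1 + 3/n^2 + n^(-3)
As n -> infinity, all terms of the form c/n^k (k >= 1) tend to 0.
So numerator / n^3 -> 3 and denominator / n^3 -> 1.
Therefore lim a_n = 3.

3


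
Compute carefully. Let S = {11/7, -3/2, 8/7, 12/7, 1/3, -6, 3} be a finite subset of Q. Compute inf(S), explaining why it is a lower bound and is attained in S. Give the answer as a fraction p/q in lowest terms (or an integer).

S is finite, so inf(S) = min(S).
Sorted increasing:
-6, -3/2, 1/3, 8/7, 11/7, 12/7, 3
The extremum is -6.
For every x in S, x >= -6. And -6 is in S, so it is attained.
Therefore inf(S) = -6.

-6


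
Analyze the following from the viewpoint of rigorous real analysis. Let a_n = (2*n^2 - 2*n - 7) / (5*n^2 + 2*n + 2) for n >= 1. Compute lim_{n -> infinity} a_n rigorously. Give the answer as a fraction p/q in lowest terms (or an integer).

Divide numerator and denominator by n^2, the highest power:
numerator / n^2 = 2 - 2/n - 7/n^2
denominator / n^2 = 5 + 2/n + 2/n^2
As n -> infinity, all terms of the form c/n^k (k >= 1) tend to 0.
So numerator / n^2 -> 2 and denominator / n^2 -> 5.
Therefore lim a_n = 2/5.

2/5


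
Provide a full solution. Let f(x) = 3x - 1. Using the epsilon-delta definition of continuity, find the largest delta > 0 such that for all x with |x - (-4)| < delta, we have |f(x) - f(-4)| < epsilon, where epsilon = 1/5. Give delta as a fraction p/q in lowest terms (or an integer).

We compute f(-4) = 3*(-4) - 1 = -13.
|f(x) - f(-4)| = |3x - 1 - (-13)| = |3(x - (-4))| = 3|x - (-4)|.
We need 3|x - (-4)| < 1/5, i.e. |x - (-4)| < 1/5 / 3 = 1/15.
So any delta <= 1/15 works. Conversely, if delta > 1/15, then x = -4 + 1/15 satisfies |x - (-4)| = 1/15 < delta but |f(x) - f(-4)| = 3 * 1/15 = 1/5, which is not < 1/5; so no larger delta works.
Hence the largest such delta is 1/15.

1/15


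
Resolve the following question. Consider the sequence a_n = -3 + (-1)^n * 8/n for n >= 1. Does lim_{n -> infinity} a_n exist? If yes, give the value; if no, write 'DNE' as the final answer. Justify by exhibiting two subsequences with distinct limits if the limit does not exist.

Examine the behaviour of a_n along subsequences.
Even-n subsequence a_{2k} = -3 + 8/(2k) -> -3. Odd-n subsequence a_{2k+1} = -3 - 8/(2k+1) -> -3. Both tend to -3, which suggests the limit is -3; verify directly.
|a_n - (-3)| = |(-1)^n * 8/n| = 8/n for every n >= 1.
Given epsilon > 0, choose a positive integer N > 8/epsilon. Then for all n >= N, |a_n - (-3)| = 8/n <= 8/N < epsilon.
So by the definition of the limit, lim a_n exists and equals -3.

-3


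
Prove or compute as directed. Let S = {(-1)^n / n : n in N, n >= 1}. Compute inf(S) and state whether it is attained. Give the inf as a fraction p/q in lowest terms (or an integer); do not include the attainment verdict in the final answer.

Analysis:
- Values: -1, 1/2, -1/3, 1/4, -1/5, ...
- Positive terms (even n): 1/(2+0), 1/(4+0), ... decreasing -> max = 1/2 (n=2).
- Negative terms (odd n): -1/(1+0), -1/(3+0), ... increasing -> min = -1 (n=1).
- So sup = 1/2 (attained at n=2); inf = -1 (attained at n=1).
Conclusion: inf(S) = -1, attained in S.

-1


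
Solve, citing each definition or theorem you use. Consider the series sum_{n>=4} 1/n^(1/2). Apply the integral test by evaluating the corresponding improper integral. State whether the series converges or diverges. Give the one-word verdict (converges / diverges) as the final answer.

Let f(x) = 1/sqrt(x). Then f is positive, continuous, and decreasing on [4, infinity), so the integral test applies.
Compute the improper integral int_{4}^infinity f(x) dx:
  antiderivative F(x) = 2*sqrt(x).
  As x -> infinity, F(x) -> infinity (since p = 1/2 < 1).
  So the integral diverges. By the integral test, the series diverges.

diverges


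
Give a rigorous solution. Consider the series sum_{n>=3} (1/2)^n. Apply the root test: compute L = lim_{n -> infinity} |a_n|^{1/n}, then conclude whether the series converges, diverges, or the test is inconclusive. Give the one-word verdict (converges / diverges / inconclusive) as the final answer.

Let a_n denote the general term. Form |a_n|^(1/n) and simplify:
|a_n|^(1/n) = 1/2
Take the limit as n -> infinity: L = 1/2.
Since L = 1/2 < 1, the root test implies convergence.

converges


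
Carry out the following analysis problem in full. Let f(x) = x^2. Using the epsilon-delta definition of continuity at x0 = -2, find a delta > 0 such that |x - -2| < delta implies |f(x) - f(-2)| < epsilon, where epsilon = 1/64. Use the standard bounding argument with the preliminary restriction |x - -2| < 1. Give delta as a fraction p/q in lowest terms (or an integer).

Factor: |x^2 - (-2)^2| = |x - -2| * |x + -2|.
Impose |x - -2| < 1 first. Then |x + -2| = |(x - -2) + 2*(-2)| <= |x - -2| + 2*|-2| < 1 + 4 = 5.
So |x^2 - (-2)^2| < delta * 5.
We need delta * 5 <= 1/64, i.e. delta <= 1/64/5 = 1/320.
Since 1/320 < 1, this is tighter than 1; take delta = 1/320.
So delta = 1/320 works.

1/320


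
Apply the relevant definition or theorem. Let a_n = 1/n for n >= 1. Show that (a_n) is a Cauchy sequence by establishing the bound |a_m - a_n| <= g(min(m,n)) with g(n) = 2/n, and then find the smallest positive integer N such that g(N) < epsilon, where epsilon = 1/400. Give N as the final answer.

For any m, n >= 1, by the triangle inequality:
|a_m - a_n| = |1/m - 1/n| <= 1/m + 1/n <= 2/min(m,n).
So g(n) = 2/n bounds the Cauchy difference. Since g(n) -> 0, (a_n) is Cauchy.
Now solve g(N) < 1/400: 2/N < 1/400 <=> N > 2 / (1/400) = 800.
The smallest integer strictly greater than 800 is N = 801.
Check: g(801) = 2/801 = 2/801 < 1/400; g(800) = 1/400 >= 1/400. So N = 801.

801


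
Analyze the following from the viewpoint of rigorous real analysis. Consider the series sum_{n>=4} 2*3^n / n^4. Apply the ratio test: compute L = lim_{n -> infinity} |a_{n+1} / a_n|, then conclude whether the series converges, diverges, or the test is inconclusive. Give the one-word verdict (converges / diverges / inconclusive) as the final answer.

Let a_n denote the general term. Form the ratio a_{n+1}/a_n and simplify:
a_{n+1}/a_n = 3*n^4/(n + 1)^4
Take the limit as n -> infinity: L = 3.
Since L = 3 > 1 (or L = infinity), the ratio test implies the series diverges.

diverges


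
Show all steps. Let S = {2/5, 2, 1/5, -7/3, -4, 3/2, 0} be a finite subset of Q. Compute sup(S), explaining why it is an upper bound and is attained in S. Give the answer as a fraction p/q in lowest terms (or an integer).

S is finite, so sup(S) = max(S).
Sorted decreasing:
2, 3/2, 2/5, 1/5, 0, -7/3, -4
The extremum is 2.
For every x in S, x <= 2. And 2 is in S, so it is attained.
Therefore sup(S) = 2.

2


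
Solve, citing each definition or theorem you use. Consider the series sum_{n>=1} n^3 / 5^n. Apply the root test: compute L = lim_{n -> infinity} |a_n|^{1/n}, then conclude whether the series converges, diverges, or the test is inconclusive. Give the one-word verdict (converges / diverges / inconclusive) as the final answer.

Let a_n denote the general term. Form |a_n|^(1/n) and simplify:
|a_n|^(1/n) = n^(3/n)/5
Take the limit as n -> infinity: L = 1/5.
Since L = 1/5 < 1, the root test implies convergence.

converges


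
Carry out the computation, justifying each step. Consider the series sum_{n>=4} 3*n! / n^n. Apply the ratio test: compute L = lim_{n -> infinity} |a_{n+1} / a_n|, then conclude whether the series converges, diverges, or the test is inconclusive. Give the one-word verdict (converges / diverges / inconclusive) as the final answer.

Let a_n denote the general term. Form the ratio a_{n+1}/a_n and simplify:
a_{n+1}/a_n = (n/(n + 1))^n
Take the limit as n -> infinity: L = exp(-1).
Since L = exp(-1) < 1, the ratio test implies the series converges.

converges


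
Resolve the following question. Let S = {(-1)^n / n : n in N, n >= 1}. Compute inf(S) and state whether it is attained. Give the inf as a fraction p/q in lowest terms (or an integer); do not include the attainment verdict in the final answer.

Analysis:
- Values: -1, 1/2, -1/3, 1/4, -1/5, ...
- Positive terms (even n): 1/(2+0), 1/(4+0), ... decreasing -> max = 1/2 (n=2).
- Negative terms (odd n): -1/(1+0), -1/(3+0), ... increasing -> min = -1 (n=1).
- So sup = 1/2 (attained at n=2); inf = -1 (attained at n=1).
Conclusion: inf(S) = -1, attained in S.

-1


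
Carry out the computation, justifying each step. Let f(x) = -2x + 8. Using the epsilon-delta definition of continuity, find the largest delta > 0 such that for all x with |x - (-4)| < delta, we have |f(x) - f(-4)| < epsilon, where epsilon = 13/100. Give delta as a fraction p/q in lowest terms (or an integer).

We compute f(-4) = -2*(-4) + 8 = 16.
|f(x) - f(-4)| = |-2x + 8 - (16)| = |-2(x - (-4))| = 2|x - (-4)|.
We need 2|x - (-4)| < 13/100, i.e. |x - (-4)| < 13/100 / 2 = 13/200.
So any delta <= 13/200 works. Conversely, if delta > 13/200, then x = -4 + 13/200 satisfies |x - (-4)| = 13/200 < delta but |f(x) - f(-4)| = 2 * 13/200 = 13/100, which is not < 13/100; so no larger delta works.
Hence the largest such delta is 13/200.

13/200


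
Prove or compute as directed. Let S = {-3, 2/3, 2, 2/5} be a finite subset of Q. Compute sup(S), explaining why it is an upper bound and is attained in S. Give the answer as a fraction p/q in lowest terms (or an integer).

S is finite, so sup(S) = max(S).
Sorted decreasing:
2, 2/3, 2/5, -3
The extremum is 2.
For every x in S, x <= 2. And 2 is in S, so it is attained.
Therefore sup(S) = 2.

2


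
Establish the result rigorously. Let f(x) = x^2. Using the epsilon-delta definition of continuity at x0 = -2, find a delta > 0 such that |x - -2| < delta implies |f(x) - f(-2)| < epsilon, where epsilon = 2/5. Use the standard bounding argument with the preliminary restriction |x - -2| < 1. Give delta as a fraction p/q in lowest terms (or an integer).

Factor: |x^2 - (-2)^2| = |x - -2| * |x + -2|.
Impose |x - -2| < 1 first. Then |x + -2| = |(x - -2) + 2*(-2)| <= |x - -2| + 2*|-2| < 1 + 4 = 5.
So |x^2 - (-2)^2| < delta * 5.
We need delta * 5 <= 2/5, i.e. delta <= 2/5/5 = 2/25.
Since 2/25 < 1, this is tighter than 1; take delta = 2/25.
So delta = 2/25 works.

2/25


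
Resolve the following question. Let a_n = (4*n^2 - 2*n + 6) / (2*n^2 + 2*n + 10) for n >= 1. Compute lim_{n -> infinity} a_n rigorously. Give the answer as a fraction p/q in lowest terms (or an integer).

Divide numerator and denominator by n^2, the highest power:
numerator / n^2 = 4 - 2/n + 6/n^2
denominator / n^2 = 2 + 2/n + 10/n^2
As n -> infinity, all terms of the form c/n^k (k >= 1) tend to 0.
So numerator / n^2 -> 4 and denominator / n^2 -> 2.
Therefore lim a_n = 2.

2


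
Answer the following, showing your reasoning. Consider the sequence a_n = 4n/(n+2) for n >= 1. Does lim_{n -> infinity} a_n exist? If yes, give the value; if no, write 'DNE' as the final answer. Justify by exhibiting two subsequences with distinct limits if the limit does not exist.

Examine the behaviour of a_n along subsequences.
Even-n subsequence a_{2k} = 4(2k)/(2k+2) -> 4. Odd-n subsequence a_{2k+1} = 4(2k+1)/(2k+3) -> 4. Both tend to 4, which suggests the limit is 4; verify directly.
|a_n - 4| = |4n - 4(n+2)| / (n+2) = 8/(n+2) < 8/n for every n >= 1.
Given epsilon > 0, choose a positive integer N > 8/epsilon. Then for all n >= N, |a_n - 4| < 8/n <= 8/N < epsilon.
So by the definition of the limit, lim a_n exists and equals 4.

4


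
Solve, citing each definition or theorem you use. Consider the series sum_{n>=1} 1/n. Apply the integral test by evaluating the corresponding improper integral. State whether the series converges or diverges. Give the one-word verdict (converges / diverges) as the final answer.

Let f(x) = 1/x. Then f is positive, continuous, and decreasing on [1, infinity), so the integral test applies.
Compute the improper integral int_{1}^infinity f(x) dx:
  antiderivative F(x) = log(x).
  As x -> infinity, log(x) -> infinity.
  So int = infinity - log(1) = infinity. By the integral test, the series diverges.

diverges


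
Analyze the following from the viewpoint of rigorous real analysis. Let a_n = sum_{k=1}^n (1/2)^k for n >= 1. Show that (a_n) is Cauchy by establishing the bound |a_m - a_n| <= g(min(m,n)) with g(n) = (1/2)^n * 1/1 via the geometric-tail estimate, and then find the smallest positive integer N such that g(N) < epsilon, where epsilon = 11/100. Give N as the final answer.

For m > n >= 1: |a_m - a_n| = sum_{k=n+1}^m (1/2)^k < sum_{k=n+1}^infinity (1/2)^k = (1/2)^(n+1) / (1 - 1/2) = (1/2)^n * (1/2) * (2/1) = (1/2)^n * 1/1.
So g(n) = (1/2)^n / 1. Since g(n) -> 0, (a_n) is Cauchy.
Now solve g(N) < 11/100: (1/2)^N / 1 < 11/100 <=> 2^N > 1 / (1 * 11/100) = 100/11.
Check powers of 2: 2^3 = 8 <= 100/11, 2^4 = 16 > 100/11.
So the smallest such N is 4. Check: g(4) = 1/(1 * 16) = 1/16 < 11/100.

4


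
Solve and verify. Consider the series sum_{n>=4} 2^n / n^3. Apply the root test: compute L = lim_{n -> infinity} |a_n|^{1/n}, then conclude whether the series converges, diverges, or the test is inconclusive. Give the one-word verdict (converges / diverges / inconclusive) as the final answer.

Let a_n denote the general term. Form |a_n|^(1/n) and simplify:
|a_n|^(1/n) = 2/n^(3/n)
Take the limit as n -> infinity: L = 2.
Since L = 2 > 1, the root test implies divergence.

diverges


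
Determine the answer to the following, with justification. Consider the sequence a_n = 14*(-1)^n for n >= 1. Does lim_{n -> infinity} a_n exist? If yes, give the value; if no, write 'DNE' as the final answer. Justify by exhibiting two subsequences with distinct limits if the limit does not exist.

Examine the behaviour of a_n along subsequences.
Even-n subsequence a_{2k} = 14 -> 14. Odd-n subsequence a_{2k+1} = -14 -> -14.
Since these two subsequential limits are 14 and -14, distinct, the full sequence cannot converge (a convergent sequence has all subsequences tending to the same limit). So lim a_n does not exist.

DNE


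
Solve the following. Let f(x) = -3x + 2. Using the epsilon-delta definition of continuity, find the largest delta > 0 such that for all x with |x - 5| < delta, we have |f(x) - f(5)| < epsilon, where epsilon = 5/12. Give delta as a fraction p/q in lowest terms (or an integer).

We compute f(5) = -3*(5) + 2 = -13.
|f(x) - f(5)| = |-3x + 2 - (-13)| = |-3(x - 5)| = 3|x - 5|.
We need 3|x - 5| < 5/12, i.e. |x - 5| < 5/12 / 3 = 5/36.
So any delta <= 5/36 works. Conversely, if delta > 5/36, then x = 5 + 5/36 satisfies |x - 5| = 5/36 < delta but |f(x) - f(5)| = 3 * 5/36 = 5/12, which is not < 5/12; so no larger delta works.
Hence the largest such delta is 5/36.

5/36


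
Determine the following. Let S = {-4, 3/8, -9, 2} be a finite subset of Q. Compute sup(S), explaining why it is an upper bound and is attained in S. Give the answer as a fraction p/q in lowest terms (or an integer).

S is finite, so sup(S) = max(S).
Sorted decreasing:
2, 3/8, -4, -9
The extremum is 2.
For every x in S, x <= 2. And 2 is in S, so it is attained.
Therefore sup(S) = 2.

2


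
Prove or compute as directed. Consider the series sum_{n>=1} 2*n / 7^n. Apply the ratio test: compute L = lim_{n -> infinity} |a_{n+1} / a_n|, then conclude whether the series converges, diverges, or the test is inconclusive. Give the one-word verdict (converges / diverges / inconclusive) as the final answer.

Let a_n denote the general term. Form the ratio a_{n+1}/a_n and simplify:
a_{n+1}/a_n = (n + 1)/(7*n)
Take the limit as n -> infinity: L = 1/7.
Since L = 1/7 < 1, the ratio test implies the series converges.

converges


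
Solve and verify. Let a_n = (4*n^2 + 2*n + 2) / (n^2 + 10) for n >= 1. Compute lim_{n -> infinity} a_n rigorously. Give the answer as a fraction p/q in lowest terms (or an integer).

Divide numerator and denominator by n^2, the highest power:
numerator / n^2 = 4 + 2/n + 2/n^2
denominator / n^2 = 1 + 10/n^2
As n -> infinity, all terms of the form c/n^k (k >= 1) tend to 0.
So numerator / n^2 -> 4 and denominator / n^2 -> 1.
Therefore lim a_n = 4.

4


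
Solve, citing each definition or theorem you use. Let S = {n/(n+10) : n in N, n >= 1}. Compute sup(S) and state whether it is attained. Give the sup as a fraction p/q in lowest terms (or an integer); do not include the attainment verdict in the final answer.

Analysis:
- Values: 1/11, 1/6, 3/13, 2/7, ... strictly increasing.
- Minimum is 1/11 (n=1); inf = 1/11 (attained).
- n/(n+10) = 1 - 10/(n+10) -> 1 from below as n -> infinity, and never equals 1.
- So sup = 1 (not attained).
Conclusion: sup(S) = 1, not attained in S.

1


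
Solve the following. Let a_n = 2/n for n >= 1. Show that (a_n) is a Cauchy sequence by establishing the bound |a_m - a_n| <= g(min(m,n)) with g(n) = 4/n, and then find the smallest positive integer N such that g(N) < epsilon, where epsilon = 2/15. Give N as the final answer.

For any m, n >= 1, by the triangle inequality:
|a_m - a_n| = |2/m - 2/n| <= 2*1/m + 2*1/n <= 4/min(m,n).
So g(n) = 4/n bounds the Cauchy difference. Since g(n) -> 0, (a_n) is Cauchy.
Now solve g(N) < 2/15: 4/N < 2/15 <=> N > 4 / (2/15) = 30.
The smallest integer strictly greater than 30 is N = 31.
Check: g(31) = 4/31 = 4/31 < 2/15; g(30) = 2/15 >= 2/15. So N = 31.

31


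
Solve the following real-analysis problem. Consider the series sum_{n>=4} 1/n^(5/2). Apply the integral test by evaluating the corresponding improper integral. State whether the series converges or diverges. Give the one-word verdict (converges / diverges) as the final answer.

Let f(x) = x^(-5/2). Then f is positive, continuous, and decreasing on [4, infinity), so the integral test applies.
Compute the improper integral int_{4}^infinity f(x) dx:
  antiderivative F(x) = -2/(3*x^(3/2)).
  As x -> infinity, F(x) -> 0 (since p = 5/2 > 1).
  So int = F(infinity) - F(4) = 0 - (-1/12) = 1/12.
  Finite, so by the integral test, the series converges.

converges


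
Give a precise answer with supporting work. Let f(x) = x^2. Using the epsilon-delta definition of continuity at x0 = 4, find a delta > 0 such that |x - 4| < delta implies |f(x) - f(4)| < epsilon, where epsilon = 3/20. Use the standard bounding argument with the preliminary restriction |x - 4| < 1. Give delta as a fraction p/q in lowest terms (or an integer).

Factor: |x^2 - (4)^2| = |x - 4| * |x + 4|.
Impose |x - 4| < 1 first. Then |x + 4| = |(x - 4) + 2*(4)| <= |x - 4| + 2*|4| < 1 + 8 = 9.
So |x^2 - (4)^2| < delta * 9.
We need delta * 9 <= 3/20, i.e. delta <= 3/20/9 = 1/60.
Since 1/60 < 1, this is tighter than 1; take delta = 1/60.
So delta = 1/60 works.

1/60


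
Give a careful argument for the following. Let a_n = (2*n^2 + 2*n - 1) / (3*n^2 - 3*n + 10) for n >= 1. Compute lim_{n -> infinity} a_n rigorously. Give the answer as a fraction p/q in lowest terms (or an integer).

Divide numerator and denominator by n^2, the highest power:
numerator / n^2 = 2 + 2/n - 1/n^2
denominator / n^2 = 3 - 3/n + 10/n^2
As n -> infinity, all terms of the form c/n^k (k >= 1) tend to 0.
So numerator / n^2 -> 2 and denominator / n^2 -> 3.
Therefore lim a_n = 2/3.

2/3


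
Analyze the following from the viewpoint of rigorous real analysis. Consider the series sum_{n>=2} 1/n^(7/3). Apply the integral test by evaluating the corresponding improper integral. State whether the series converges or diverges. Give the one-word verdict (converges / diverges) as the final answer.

Let f(x) = x^(-7/3). Then f is positive, continuous, and decreasing on [2, infinity), so the integral test applies.
Compute the improper integral int_{2}^infinity f(x) dx:
  antiderivative F(x) = -3/(4*x^(4/3)).
  As x -> infinity, F(x) -> 0 (since p = 7/3 > 1).
  So int = F(infinity) - F(2) = 0 - (-3*2^(2/3)/16) = 3*2^(2/3)/16.
  Finite, so by the integral test, the series converges.

converges


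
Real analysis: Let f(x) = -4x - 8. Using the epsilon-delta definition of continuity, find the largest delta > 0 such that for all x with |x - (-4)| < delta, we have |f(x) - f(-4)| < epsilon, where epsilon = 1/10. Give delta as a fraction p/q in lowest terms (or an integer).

We compute f(-4) = -4*(-4) - 8 = 8.
|f(x) - f(-4)| = |-4x - 8 - (8)| = |-4(x - (-4))| = 4|x - (-4)|.
We need 4|x - (-4)| < 1/10, i.e. |x - (-4)| < 1/10 / 4 = 1/40.
So any delta <= 1/40 works. Conversely, if delta > 1/40, then x = -4 + 1/40 satisfies |x - (-4)| = 1/40 < delta but |f(x) - f(-4)| = 4 * 1/40 = 1/10, which is not < 1/10; so no larger delta works.
Hence the largest such delta is 1/40.

1/40


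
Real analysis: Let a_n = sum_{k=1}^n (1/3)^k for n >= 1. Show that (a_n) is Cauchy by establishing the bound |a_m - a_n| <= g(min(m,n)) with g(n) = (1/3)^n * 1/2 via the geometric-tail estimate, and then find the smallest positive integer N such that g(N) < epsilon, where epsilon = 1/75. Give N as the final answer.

For m > n >= 1: |a_m - a_n| = sum_{k=n+1}^m (1/3)^k < sum_{k=n+1}^infinity (1/3)^k = (1/3)^(n+1) / (1 - 1/3) = (1/3)^n * (1/3) * (3/2) = (1/3)^n * 1/2.
So g(n) = (1/3)^n / 2. Since g(n) -> 0, (a_n) is Cauchy.
Now solve g(N) < 1/75: (1/3)^N / 2 < 1/75 <=> 3^N > 1 / (2 * 1/75) = 75/2.
Check powers of 3: 3^3 = 27 <= 75/2, 3^4 = 81 > 75/2.
So the smallest such N is 4. Check: g(4) = 1/(2 * 81) = 1/162 < 1/75.

4


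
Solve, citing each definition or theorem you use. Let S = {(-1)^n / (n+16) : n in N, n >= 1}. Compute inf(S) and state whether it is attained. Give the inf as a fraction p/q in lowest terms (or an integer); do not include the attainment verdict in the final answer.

Analysis:
- Values: -1/17, 1/18, -1/19, 1/20, -1/21, ...
- Positive terms (even n): 1/(2+16), 1/(4+16), ... decreasing -> max = 1/18 (n=2).
- Negative terms (odd n): -1/(1+16), -1/(3+16), ... increasing -> min = -1/17 (n=1).
- So sup = 1/18 (attained at n=2); inf = -1/17 (attained at n=1).
Conclusion: inf(S) = -1/17, attained in S.

-1/17


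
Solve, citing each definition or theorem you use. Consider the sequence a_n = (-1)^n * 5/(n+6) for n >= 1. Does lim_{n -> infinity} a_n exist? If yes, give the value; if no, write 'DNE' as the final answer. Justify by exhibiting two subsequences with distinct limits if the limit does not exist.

Examine the behaviour of a_n along subsequences.
Even-n subsequence a_{2k} = 5/(2k+6) -> 0. Odd-n subsequence a_{2k+1} = -5/(2k+7) -> 0. Both tend to 0, which suggests the limit is 0; verify directly.
|a_n - 0| = 5/(n+6) < 5/n for every n >= 1.
Given epsilon > 0, choose a positive integer N > 5/epsilon. Then for all n >= N, |a_n| < 5/n <= 5/N < epsilon.
So by the definition of the limit, lim a_n exists and equals 0.

0


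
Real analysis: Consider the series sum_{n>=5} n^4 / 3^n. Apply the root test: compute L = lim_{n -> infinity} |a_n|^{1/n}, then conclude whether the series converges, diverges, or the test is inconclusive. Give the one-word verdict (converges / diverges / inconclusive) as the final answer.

Let a_n denote the general term. Form |a_n|^(1/n) and simplify:
|a_n|^(1/n) = n^(4/n)/3
Take the limit as n -> infinity: L = 1/3.
Since L = 1/3 < 1, the root test implies convergence.

converges


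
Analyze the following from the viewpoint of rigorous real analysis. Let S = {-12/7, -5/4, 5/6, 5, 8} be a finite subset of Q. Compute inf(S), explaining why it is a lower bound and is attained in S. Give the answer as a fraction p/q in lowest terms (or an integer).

S is finite, so inf(S) = min(S).
Sorted increasing:
-12/7, -5/4, 5/6, 5, 8
The extremum is -12/7.
For every x in S, x >= -12/7. And -12/7 is in S, so it is attained.
Therefore inf(S) = -12/7.

-12/7


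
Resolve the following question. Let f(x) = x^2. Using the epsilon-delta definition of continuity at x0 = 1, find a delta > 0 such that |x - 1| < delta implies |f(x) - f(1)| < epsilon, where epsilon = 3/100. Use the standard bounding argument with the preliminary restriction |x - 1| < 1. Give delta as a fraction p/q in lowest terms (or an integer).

Factor: |x^2 - (1)^2| = |x - 1| * |x + 1|.
Impose |x - 1| < 1 first. Then |x + 1| = |(x - 1) + 2*(1)| <= |x - 1| + 2*|1| < 1 + 2 = 3.
So |x^2 - (1)^2| < delta * 3.
We need delta * 3 <= 3/100, i.e. delta <= 3/100/3 = 1/100.
Since 1/100 < 1, this is tighter than 1; take delta = 1/100.
So delta = 1/100 works.

1/100


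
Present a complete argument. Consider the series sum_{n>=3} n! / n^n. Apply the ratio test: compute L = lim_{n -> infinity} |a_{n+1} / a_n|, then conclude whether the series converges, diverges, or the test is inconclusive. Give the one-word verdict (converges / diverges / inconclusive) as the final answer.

Let a_n denote the general term. Form the ratio a_{n+1}/a_n and simplify:
a_{n+1}/a_n = (n/(n + 1))^n
Take the limit as n -> infinity: L = exp(-1).
Since L = exp(-1) < 1, the ratio test implies the series converges.

converges


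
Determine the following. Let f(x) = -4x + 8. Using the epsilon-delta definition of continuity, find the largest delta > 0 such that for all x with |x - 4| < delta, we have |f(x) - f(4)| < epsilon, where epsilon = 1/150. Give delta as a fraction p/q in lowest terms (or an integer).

We compute f(4) = -4*(4) + 8 = -8.
|f(x) - f(4)| = |-4x + 8 - (-8)| = |-4(x - 4)| = 4|x - 4|.
We need 4|x - 4| < 1/150, i.e. |x - 4| < 1/150 / 4 = 1/600.
So any delta <= 1/600 works. Conversely, if delta > 1/600, then x = 4 + 1/600 satisfies |x - 4| = 1/600 < delta but |f(x) - f(4)| = 4 * 1/600 = 1/150, which is not < 1/150; so no larger delta works.
Hence the largest such delta is 1/600.

1/600


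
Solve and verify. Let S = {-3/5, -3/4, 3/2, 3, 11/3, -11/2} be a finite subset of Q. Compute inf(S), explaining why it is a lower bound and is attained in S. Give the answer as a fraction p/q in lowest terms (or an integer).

S is finite, so inf(S) = min(S).
Sorted increasing:
-11/2, -3/4, -3/5, 3/2, 3, 11/3
The extremum is -11/2.
For every x in S, x >= -11/2. And -11/2 is in S, so it is attained.
Therefore inf(S) = -11/2.

-11/2


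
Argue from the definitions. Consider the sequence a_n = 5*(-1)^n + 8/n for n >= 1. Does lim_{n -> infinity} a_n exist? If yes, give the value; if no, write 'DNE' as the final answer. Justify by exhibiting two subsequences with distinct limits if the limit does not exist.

Examine the behaviour of a_n along subsequences.
a_{2k} = 5 + 8/(2k) -> 5. a_{2k+1} = -5 + 8/(2k+1) -> -5.
Since these two subsequential limits are 5 and -5, distinct, the full sequence cannot converge (a convergent sequence has all subsequences tending to the same limit). So lim a_n does not exist.

DNE


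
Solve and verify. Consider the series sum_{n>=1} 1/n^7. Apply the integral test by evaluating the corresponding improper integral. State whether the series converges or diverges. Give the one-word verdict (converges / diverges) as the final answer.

Let f(x) = x^(-7). Then f is positive, continuous, and decreasing on [1, infinity), so the integral test applies.
Compute the improper integral int_{1}^infinity f(x) dx:
  antiderivative F(x) = -1/(6*x^6).
  As x -> infinity, F(x) -> 0 (since p = 7 > 1).
  So int = F(infinity) - F(1) = 0 - (-1/6) = 1/6.
  Finite, so by the integral test, the series converges.

converges


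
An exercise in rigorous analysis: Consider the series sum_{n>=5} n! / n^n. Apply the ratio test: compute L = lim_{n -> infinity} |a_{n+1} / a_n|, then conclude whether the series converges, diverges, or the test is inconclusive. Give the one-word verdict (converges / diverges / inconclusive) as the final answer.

Let a_n denote the general term. Form the ratio a_{n+1}/a_n and simplify:
a_{n+1}/a_n = (n/(n + 1))^n
Take the limit as n -> infinity: L = exp(-1).
Since L = exp(-1) < 1, the ratio test implies the series converges.

converges


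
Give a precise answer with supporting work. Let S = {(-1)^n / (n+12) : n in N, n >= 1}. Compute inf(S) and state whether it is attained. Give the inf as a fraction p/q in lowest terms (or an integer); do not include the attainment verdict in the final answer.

Analysis:
- Values: -1/13, 1/14, -1/15, 1/16, -1/17, ...
- Positive terms (even n): 1/(2+12), 1/(4+12), ... decreasing -> max = 1/14 (n=2).
- Negative terms (odd n): -1/(1+12), -1/(3+12), ... increasing -> min = -1/13 (n=1).
- So sup = 1/14 (attained at n=2); inf = -1/13 (attained at n=1).
Conclusion: inf(S) = -1/13, attained in S.

-1/13


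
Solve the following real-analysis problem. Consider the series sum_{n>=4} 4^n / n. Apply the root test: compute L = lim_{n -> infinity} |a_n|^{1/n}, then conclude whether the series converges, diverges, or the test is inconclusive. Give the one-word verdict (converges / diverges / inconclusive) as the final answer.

Let a_n denote the general term. Form |a_n|^(1/n) and simplify:
|a_n|^(1/n) = 4/n^(1/n)
Take the limit as n -> infinity: L = 4.
Since L = 4 > 1, the root test implies divergence.

diverges


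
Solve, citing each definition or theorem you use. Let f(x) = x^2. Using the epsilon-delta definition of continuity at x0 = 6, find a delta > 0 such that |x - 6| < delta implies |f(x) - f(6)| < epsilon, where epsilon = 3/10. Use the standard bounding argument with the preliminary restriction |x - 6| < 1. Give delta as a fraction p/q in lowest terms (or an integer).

Factor: |x^2 - (6)^2| = |x - 6| * |x + 6|.
Impose |x - 6| < 1 first. Then |x + 6| = |(x - 6) + 2*(6)| <= |x - 6| + 2*|6| < 1 + 12 = 13.
So |x^2 - (6)^2| < delta * 13.
We need delta * 13 <= 3/10, i.e. delta <= 3/10/13 = 3/130.
Since 3/130 < 1, this is tighter than 1; take delta = 3/130.
So delta = 3/130 works.

3/130


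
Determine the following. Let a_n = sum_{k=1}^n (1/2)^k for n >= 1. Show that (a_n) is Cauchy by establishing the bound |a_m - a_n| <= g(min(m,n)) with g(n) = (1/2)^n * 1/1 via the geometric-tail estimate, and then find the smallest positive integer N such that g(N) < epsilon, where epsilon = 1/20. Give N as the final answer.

For m > n >= 1: |a_m - a_n| = sum_{k=n+1}^m (1/2)^k < sum_{k=n+1}^infinity (1/2)^k = (1/2)^(n+1) / (1 - 1/2) = (1/2)^n * (1/2) * (2/1) = (1/2)^n * 1/1.
So g(n) = (1/2)^n / 1. Since g(n) -> 0, (a_n) is Cauchy.
Now solve g(N) < 1/20: (1/2)^N / 1 < 1/20 <=> 2^N > 1 / (1 * 1/20) = 20.
Check powers of 2: 2^4 = 16 <= 20, 2^5 = 32 > 20.
So the smallest such N is 5. Check: g(5) = 1/(1 * 32) = 1/32 < 1/20.

5


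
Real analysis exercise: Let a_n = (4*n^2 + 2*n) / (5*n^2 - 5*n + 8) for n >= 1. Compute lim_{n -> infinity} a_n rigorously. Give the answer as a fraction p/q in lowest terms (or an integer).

Divide numerator and denominator by n^2, the highest power:
numerator / n^2 = 4 + 2/n
denominator / n^2 = 5 - 5/n + 8/n^2
As n -> infinity, all terms of the form c/n^k (k >= 1) tend to 0.
So numerator / n^2 -> 4 and denominator / n^2 -> 5.
Therefore lim a_n = 4/5.

4/5


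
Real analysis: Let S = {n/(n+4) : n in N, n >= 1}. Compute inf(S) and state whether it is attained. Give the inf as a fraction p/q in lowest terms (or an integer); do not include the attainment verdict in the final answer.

Analysis:
- Values: 1/5, 1/3, 3/7, 1/2, ... strictly increasing.
- Minimum is 1/5 (n=1); inf = 1/5 (attained).
- n/(n+4) = 1 - 4/(n+4) -> 1 from below as n -> infinity, and never equals 1.
- So sup = 1 (not attained).
Conclusion: inf(S) = 1/5, attained in S.

1/5
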